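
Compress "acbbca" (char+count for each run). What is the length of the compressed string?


Input: acbbca
Runs:
  'a' x 1 => "a1"
  'c' x 1 => "c1"
  'b' x 2 => "b2"
  'c' x 1 => "c1"
  'a' x 1 => "a1"
Compressed: "a1c1b2c1a1"
Compressed length: 10

10


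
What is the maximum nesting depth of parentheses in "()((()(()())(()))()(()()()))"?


Input: "()((()(()())(()))()(()()()))"
Tracking depth:
  Position 0 '(': depth becomes 1
  Position 1 ')': depth becomes 0
  Position 2 '(': depth becomes 1
  Position 3 '(': depth becomes 2
  Position 4 '(': depth becomes 3
  Position 5 ')': depth becomes 2
  Position 6 '(': depth becomes 3
  Position 7 '(': depth becomes 4
  Position 8 ')': depth becomes 3
  Position 9 '(': depth becomes 4
  Position 10 ')': depth becomes 3
  Position 11 ')': depth becomes 2
  Position 12 '(': depth becomes 3
  Position 13 '(': depth becomes 4
  Position 14 ')': depth becomes 3
  Position 15 ')': depth becomes 2
  Position 16 ')': depth becomes 1
  Position 17 '(': depth becomes 2
  Position 18 ')': depth becomes 1
  Position 19 '(': depth becomes 2
  Position 20 '(': depth becomes 3
  Position 21 ')': depth becomes 2
  Position 22 '(': depth becomes 3
  Position 23 ')': depth becomes 2
  Position 24 '(': depth becomes 3
  Position 25 ')': depth becomes 2
  Position 26 ')': depth becomes 1
  Position 27 ')': depth becomes 0
Maximum depth reached: 4

4


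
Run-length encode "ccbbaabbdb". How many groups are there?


Input: ccbbaabbdb
Scanning for consecutive runs:
  Group 1: 'c' x 2 (positions 0-1)
  Group 2: 'b' x 2 (positions 2-3)
  Group 3: 'a' x 2 (positions 4-5)
  Group 4: 'b' x 2 (positions 6-7)
  Group 5: 'd' x 1 (positions 8-8)
  Group 6: 'b' x 1 (positions 9-9)
Total groups: 6

6


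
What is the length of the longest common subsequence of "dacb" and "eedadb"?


LCS of "dacb" and "eedadb"
DP table:
           e    e    d    a    d    b
      0    0    0    0    0    0    0
  d   0    0    0    1    1    1    1
  a   0    0    0    1    2    2    2
  c   0    0    0    1    2    2    2
  b   0    0    0    1    2    2    3
LCS length = dp[4][6] = 3

3


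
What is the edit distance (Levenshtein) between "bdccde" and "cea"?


Computing edit distance: "bdccde" -> "cea"
DP table:
           c    e    a
      0    1    2    3
  b   1    1    2    3
  d   2    2    2    3
  c   3    2    3    3
  c   4    3    3    4
  d   5    4    4    4
  e   6    5    4    5
Edit distance = dp[6][3] = 5

5


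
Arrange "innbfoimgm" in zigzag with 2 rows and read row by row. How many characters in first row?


Zigzag "innbfoimgm" into 2 rows:
Placing characters:
  'i' => row 0
  'n' => row 1
  'n' => row 0
  'b' => row 1
  'f' => row 0
  'o' => row 1
  'i' => row 0
  'm' => row 1
  'g' => row 0
  'm' => row 1
Rows:
  Row 0: "infig"
  Row 1: "nbomm"
First row length: 5

5


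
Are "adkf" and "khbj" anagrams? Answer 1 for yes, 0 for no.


Strings: "adkf", "khbj"
Sorted first:  adfk
Sorted second: bhjk
Differ at position 0: 'a' vs 'b' => not anagrams

0


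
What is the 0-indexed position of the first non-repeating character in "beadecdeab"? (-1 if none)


Input: beadecdeab
Character frequencies:
  'a': 2
  'b': 2
  'c': 1
  'd': 2
  'e': 3
Scanning left to right for freq == 1:
  Position 0 ('b'): freq=2, skip
  Position 1 ('e'): freq=3, skip
  Position 2 ('a'): freq=2, skip
  Position 3 ('d'): freq=2, skip
  Position 4 ('e'): freq=3, skip
  Position 5 ('c'): unique! => answer = 5

5


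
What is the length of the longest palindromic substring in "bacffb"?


Input: "bacffb"
Checking substrings for palindromes:
  [3:5] "ff" (len 2) => palindrome
Longest palindromic substring: "ff" with length 2

2


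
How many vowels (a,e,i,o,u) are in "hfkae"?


Input: hfkae
Checking each character:
  'h' at position 0: consonant
  'f' at position 1: consonant
  'k' at position 2: consonant
  'a' at position 3: vowel (running total: 1)
  'e' at position 4: vowel (running total: 2)
Total vowels: 2

2


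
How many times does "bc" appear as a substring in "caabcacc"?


Searching for "bc" in "caabcacc"
Scanning each position:
  Position 0: "ca" => no
  Position 1: "aa" => no
  Position 2: "ab" => no
  Position 3: "bc" => MATCH
  Position 4: "ca" => no
  Position 5: "ac" => no
  Position 6: "cc" => no
Total occurrences: 1

1


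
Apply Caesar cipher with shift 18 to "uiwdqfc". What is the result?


Caesar cipher: shift "uiwdqfc" by 18
  'u' (pos 20) + 18 = pos 12 = 'm'
  'i' (pos 8) + 18 = pos 0 = 'a'
  'w' (pos 22) + 18 = pos 14 = 'o'
  'd' (pos 3) + 18 = pos 21 = 'v'
  'q' (pos 16) + 18 = pos 8 = 'i'
  'f' (pos 5) + 18 = pos 23 = 'x'
  'c' (pos 2) + 18 = pos 20 = 'u'
Result: maovixu

maovixu


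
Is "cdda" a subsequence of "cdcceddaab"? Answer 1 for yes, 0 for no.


Check if "cdda" is a subsequence of "cdcceddaab"
Greedy scan:
  Position 0 ('c'): matches sub[0] = 'c'
  Position 1 ('d'): matches sub[1] = 'd'
  Position 2 ('c'): no match needed
  Position 3 ('c'): no match needed
  Position 4 ('e'): no match needed
  Position 5 ('d'): matches sub[2] = 'd'
  Position 6 ('d'): no match needed
  Position 7 ('a'): matches sub[3] = 'a'
  Position 8 ('a'): no match needed
  Position 9 ('b'): no match needed
All 4 characters matched => is a subsequence

1


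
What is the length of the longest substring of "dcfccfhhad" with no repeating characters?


Input: "dcfccfhhad"
Sliding window (track last position of each char):
  Position 0 ('d'): window [0,0] length 1 -- new best
  Position 1 ('c'): window [0,1] length 2 -- new best
  Position 2 ('f'): window [0,2] length 3 -- new best
  Position 3 ('c'): repeat (last at 1), move window start to 2
  Position 3 ('c'): window [2,3] length 2
  Position 4 ('c'): repeat (last at 3), move window start to 4
  Position 4 ('c'): window [4,4] length 1
  Position 5 ('f'): window [4,5] length 2
  Position 6 ('h'): window [4,6] length 3
  Position 7 ('h'): repeat (last at 6), move window start to 7
  Position 7 ('h'): window [7,7] length 1
  Position 8 ('a'): window [7,8] length 2
  Position 9 ('d'): window [7,9] length 3
Longest substring with no repeats: "dcf" with length 3

3


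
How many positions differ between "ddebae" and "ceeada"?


Comparing "ddebae" and "ceeada" position by position:
  Position 0: 'd' vs 'c' => DIFFER
  Position 1: 'd' vs 'e' => DIFFER
  Position 2: 'e' vs 'e' => same
  Position 3: 'b' vs 'a' => DIFFER
  Position 4: 'a' vs 'd' => DIFFER
  Position 5: 'e' vs 'a' => DIFFER
Positions that differ: 5

5


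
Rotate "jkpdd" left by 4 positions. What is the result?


Input: "jkpdd", rotate left by 4
First 4 characters: "jkpd"
Remaining characters: "d"
Concatenate remaining + first: "d" + "jkpd" = "djkpd"

djkpd


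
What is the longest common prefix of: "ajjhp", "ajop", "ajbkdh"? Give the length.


Words: ajjhp, ajop, ajbkdh
  Position 0: all 'a' => match
  Position 1: all 'j' => match
  Position 2: ('j', 'o', 'b') => mismatch, stop
LCP = "aj" (length 2)

2


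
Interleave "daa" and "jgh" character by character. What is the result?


Interleaving "daa" and "jgh":
  Position 0: 'd' from first, 'j' from second => "dj"
  Position 1: 'a' from first, 'g' from second => "ag"
  Position 2: 'a' from first, 'h' from second => "ah"
Result: djagah

djagah


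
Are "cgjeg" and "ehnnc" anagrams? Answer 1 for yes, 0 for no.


Strings: "cgjeg", "ehnnc"
Sorted first:  ceggj
Sorted second: cehnn
Differ at position 2: 'g' vs 'h' => not anagrams

0


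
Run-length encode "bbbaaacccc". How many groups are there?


Input: bbbaaacccc
Scanning for consecutive runs:
  Group 1: 'b' x 3 (positions 0-2)
  Group 2: 'a' x 3 (positions 3-5)
  Group 3: 'c' x 4 (positions 6-9)
Total groups: 3

3


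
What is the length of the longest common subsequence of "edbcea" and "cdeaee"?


LCS of "edbcea" and "cdeaee"
DP table:
           c    d    e    a    e    e
      0    0    0    0    0    0    0
  e   0    0    0    1    1    1    1
  d   0    0    1    1    1    1    1
  b   0    0    1    1    1    1    1
  c   0    1    1    1    1    1    1
  e   0    1    1    2    2    2    2
  a   0    1    1    2    3    3    3
LCS length = dp[6][6] = 3

3


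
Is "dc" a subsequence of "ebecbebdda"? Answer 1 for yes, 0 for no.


Check if "dc" is a subsequence of "ebecbebdda"
Greedy scan:
  Position 0 ('e'): no match needed
  Position 1 ('b'): no match needed
  Position 2 ('e'): no match needed
  Position 3 ('c'): no match needed
  Position 4 ('b'): no match needed
  Position 5 ('e'): no match needed
  Position 6 ('b'): no match needed
  Position 7 ('d'): matches sub[0] = 'd'
  Position 8 ('d'): no match needed
  Position 9 ('a'): no match needed
Only matched 1/2 characters => not a subsequence

0


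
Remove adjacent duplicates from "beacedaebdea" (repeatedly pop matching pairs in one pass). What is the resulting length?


Input: beacedaebdea
Stack-based adjacent duplicate removal:
  Read 'b': push. Stack: b
  Read 'e': push. Stack: be
  Read 'a': push. Stack: bea
  Read 'c': push. Stack: beac
  Read 'e': push. Stack: beace
  Read 'd': push. Stack: beaced
  Read 'a': push. Stack: beaceda
  Read 'e': push. Stack: beacedae
  Read 'b': push. Stack: beacedaeb
  Read 'd': push. Stack: beacedaebd
  Read 'e': push. Stack: beacedaebde
  Read 'a': push. Stack: beacedaebdea
Final stack: "beacedaebdea" (length 12)

12


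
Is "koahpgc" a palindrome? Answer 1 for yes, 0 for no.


Input: koahpgc
Reversed: cgphaok
  Compare pos 0 ('k') with pos 6 ('c'): MISMATCH
  Compare pos 1 ('o') with pos 5 ('g'): MISMATCH
  Compare pos 2 ('a') with pos 4 ('p'): MISMATCH
Result: not a palindrome

0


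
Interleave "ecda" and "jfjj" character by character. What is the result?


Interleaving "ecda" and "jfjj":
  Position 0: 'e' from first, 'j' from second => "ej"
  Position 1: 'c' from first, 'f' from second => "cf"
  Position 2: 'd' from first, 'j' from second => "dj"
  Position 3: 'a' from first, 'j' from second => "aj"
Result: ejcfdjaj

ejcfdjaj


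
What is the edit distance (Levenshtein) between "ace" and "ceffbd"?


Computing edit distance: "ace" -> "ceffbd"
DP table:
           c    e    f    f    b    d
      0    1    2    3    4    5    6
  a   1    1    2    3    4    5    6
  c   2    1    2    3    4    5    6
  e   3    2    1    2    3    4    5
Edit distance = dp[3][6] = 5

5


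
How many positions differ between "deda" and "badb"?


Comparing "deda" and "badb" position by position:
  Position 0: 'd' vs 'b' => DIFFER
  Position 1: 'e' vs 'a' => DIFFER
  Position 2: 'd' vs 'd' => same
  Position 3: 'a' vs 'b' => DIFFER
Positions that differ: 3

3


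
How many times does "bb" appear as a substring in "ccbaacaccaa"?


Searching for "bb" in "ccbaacaccaa"
Scanning each position:
  Position 0: "cc" => no
  Position 1: "cb" => no
  Position 2: "ba" => no
  Position 3: "aa" => no
  Position 4: "ac" => no
  Position 5: "ca" => no
  Position 6: "ac" => no
  Position 7: "cc" => no
  Position 8: "ca" => no
  Position 9: "aa" => no
Total occurrences: 0

0


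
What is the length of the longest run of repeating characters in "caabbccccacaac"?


Input: "caabbccccacaac"
Scanning for longest run:
  Position 1 ('a'): new char, reset run to 1
  Position 2 ('a'): continues run of 'a', length=2
  Position 3 ('b'): new char, reset run to 1
  Position 4 ('b'): continues run of 'b', length=2
  Position 5 ('c'): new char, reset run to 1
  Position 6 ('c'): continues run of 'c', length=2
  Position 7 ('c'): continues run of 'c', length=3
  Position 8 ('c'): continues run of 'c', length=4
  Position 9 ('a'): new char, reset run to 1
  Position 10 ('c'): new char, reset run to 1
  Position 11 ('a'): new char, reset run to 1
  Position 12 ('a'): continues run of 'a', length=2
  Position 13 ('c'): new char, reset run to 1
Longest run: 'c' with length 4

4


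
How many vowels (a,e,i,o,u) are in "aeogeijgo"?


Input: aeogeijgo
Checking each character:
  'a' at position 0: vowel (running total: 1)
  'e' at position 1: vowel (running total: 2)
  'o' at position 2: vowel (running total: 3)
  'g' at position 3: consonant
  'e' at position 4: vowel (running total: 4)
  'i' at position 5: vowel (running total: 5)
  'j' at position 6: consonant
  'g' at position 7: consonant
  'o' at position 8: vowel (running total: 6)
Total vowels: 6

6


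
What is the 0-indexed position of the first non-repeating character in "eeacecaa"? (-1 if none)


Input: eeacecaa
Character frequencies:
  'a': 3
  'c': 2
  'e': 3
Scanning left to right for freq == 1:
  Position 0 ('e'): freq=3, skip
  Position 1 ('e'): freq=3, skip
  Position 2 ('a'): freq=3, skip
  Position 3 ('c'): freq=2, skip
  Position 4 ('e'): freq=3, skip
  Position 5 ('c'): freq=2, skip
  Position 6 ('a'): freq=3, skip
  Position 7 ('a'): freq=3, skip
  No unique character found => answer = -1

-1


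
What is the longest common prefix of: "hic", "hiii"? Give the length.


Words: hic, hiii
  Position 0: all 'h' => match
  Position 1: all 'i' => match
  Position 2: ('c', 'i') => mismatch, stop
LCP = "hi" (length 2)

2


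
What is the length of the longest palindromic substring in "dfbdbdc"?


Input: "dfbdbdc"
Checking substrings for palindromes:
  [2:5] "bdb" (len 3) => palindrome
  [3:6] "dbd" (len 3) => palindrome
Longest palindromic substring: "bdb" with length 3

3


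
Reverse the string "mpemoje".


Input: mpemoje
Reading characters right to left:
  Position 6: 'e'
  Position 5: 'j'
  Position 4: 'o'
  Position 3: 'm'
  Position 2: 'e'
  Position 1: 'p'
  Position 0: 'm'
Reversed: ejomepm

ejomepm


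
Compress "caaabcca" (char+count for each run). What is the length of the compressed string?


Input: caaabcca
Runs:
  'c' x 1 => "c1"
  'a' x 3 => "a3"
  'b' x 1 => "b1"
  'c' x 2 => "c2"
  'a' x 1 => "a1"
Compressed: "c1a3b1c2a1"
Compressed length: 10

10


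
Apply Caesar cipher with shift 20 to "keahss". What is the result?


Caesar cipher: shift "keahss" by 20
  'k' (pos 10) + 20 = pos 4 = 'e'
  'e' (pos 4) + 20 = pos 24 = 'y'
  'a' (pos 0) + 20 = pos 20 = 'u'
  'h' (pos 7) + 20 = pos 1 = 'b'
  's' (pos 18) + 20 = pos 12 = 'm'
  's' (pos 18) + 20 = pos 12 = 'm'
Result: eyubmm

eyubmm


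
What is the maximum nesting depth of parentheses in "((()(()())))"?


Input: "((()(()())))"
Tracking depth:
  Position 0 '(': depth becomes 1
  Position 1 '(': depth becomes 2
  Position 2 '(': depth becomes 3
  Position 3 ')': depth becomes 2
  Position 4 '(': depth becomes 3
  Position 5 '(': depth becomes 4
  Position 6 ')': depth becomes 3
  Position 7 '(': depth becomes 4
  Position 8 ')': depth becomes 3
  Position 9 ')': depth becomes 2
  Position 10 ')': depth becomes 1
  Position 11 ')': depth becomes 0
Maximum depth reached: 4

4


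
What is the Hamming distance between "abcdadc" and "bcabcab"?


Comparing "abcdadc" and "bcabcab" position by position:
  Position 0: 'a' vs 'b' => differ
  Position 1: 'b' vs 'c' => differ
  Position 2: 'c' vs 'a' => differ
  Position 3: 'd' vs 'b' => differ
  Position 4: 'a' vs 'c' => differ
  Position 5: 'd' vs 'a' => differ
  Position 6: 'c' vs 'b' => differ
Total differences (Hamming distance): 7

7


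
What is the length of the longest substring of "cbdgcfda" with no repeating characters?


Input: "cbdgcfda"
Sliding window (track last position of each char):
  Position 0 ('c'): window [0,0] length 1 -- new best
  Position 1 ('b'): window [0,1] length 2 -- new best
  Position 2 ('d'): window [0,2] length 3 -- new best
  Position 3 ('g'): window [0,3] length 4 -- new best
  Position 4 ('c'): repeat (last at 0), move window start to 1
  Position 4 ('c'): window [1,4] length 4
  Position 5 ('f'): window [1,5] length 5 -- new best
  Position 6 ('d'): repeat (last at 2), move window start to 3
  Position 6 ('d'): window [3,6] length 4
  Position 7 ('a'): window [3,7] length 5
Longest substring with no repeats: "bdgcf" with length 5

5


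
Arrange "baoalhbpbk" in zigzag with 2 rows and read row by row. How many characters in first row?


Zigzag "baoalhbpbk" into 2 rows:
Placing characters:
  'b' => row 0
  'a' => row 1
  'o' => row 0
  'a' => row 1
  'l' => row 0
  'h' => row 1
  'b' => row 0
  'p' => row 1
  'b' => row 0
  'k' => row 1
Rows:
  Row 0: "bolbb"
  Row 1: "aahpk"
First row length: 5

5


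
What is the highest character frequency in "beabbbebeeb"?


Input: beabbbebeeb
Character counts:
  'a': 1
  'b': 6
  'e': 4
Maximum frequency: 6

6


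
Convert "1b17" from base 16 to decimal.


Input: "1b17" in base 16
Positional expansion:
  Digit '1' (value 1) x 16^3 = 4096
  Digit 'b' (value 11) x 16^2 = 2816
  Digit '1' (value 1) x 16^1 = 16
  Digit '7' (value 7) x 16^0 = 7
Sum = 6935

6935


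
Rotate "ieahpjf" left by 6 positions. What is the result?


Input: "ieahpjf", rotate left by 6
First 6 characters: "ieahpj"
Remaining characters: "f"
Concatenate remaining + first: "f" + "ieahpj" = "fieahpj"

fieahpj


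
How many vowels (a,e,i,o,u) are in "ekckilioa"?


Input: ekckilioa
Checking each character:
  'e' at position 0: vowel (running total: 1)
  'k' at position 1: consonant
  'c' at position 2: consonant
  'k' at position 3: consonant
  'i' at position 4: vowel (running total: 2)
  'l' at position 5: consonant
  'i' at position 6: vowel (running total: 3)
  'o' at position 7: vowel (running total: 4)
  'a' at position 8: vowel (running total: 5)
Total vowels: 5

5


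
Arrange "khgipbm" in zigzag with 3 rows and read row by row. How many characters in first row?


Zigzag "khgipbm" into 3 rows:
Placing characters:
  'k' => row 0
  'h' => row 1
  'g' => row 2
  'i' => row 1
  'p' => row 0
  'b' => row 1
  'm' => row 2
Rows:
  Row 0: "kp"
  Row 1: "hib"
  Row 2: "gm"
First row length: 2

2


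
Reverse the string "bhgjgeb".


Input: bhgjgeb
Reading characters right to left:
  Position 6: 'b'
  Position 5: 'e'
  Position 4: 'g'
  Position 3: 'j'
  Position 2: 'g'
  Position 1: 'h'
  Position 0: 'b'
Reversed: begjghb

begjghb


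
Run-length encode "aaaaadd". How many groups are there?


Input: aaaaadd
Scanning for consecutive runs:
  Group 1: 'a' x 5 (positions 0-4)
  Group 2: 'd' x 2 (positions 5-6)
Total groups: 2

2


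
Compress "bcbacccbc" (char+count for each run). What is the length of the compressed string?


Input: bcbacccbc
Runs:
  'b' x 1 => "b1"
  'c' x 1 => "c1"
  'b' x 1 => "b1"
  'a' x 1 => "a1"
  'c' x 3 => "c3"
  'b' x 1 => "b1"
  'c' x 1 => "c1"
Compressed: "b1c1b1a1c3b1c1"
Compressed length: 14

14


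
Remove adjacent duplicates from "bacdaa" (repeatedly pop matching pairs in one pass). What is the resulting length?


Input: bacdaa
Stack-based adjacent duplicate removal:
  Read 'b': push. Stack: b
  Read 'a': push. Stack: ba
  Read 'c': push. Stack: bac
  Read 'd': push. Stack: bacd
  Read 'a': push. Stack: bacda
  Read 'a': matches stack top 'a' => pop. Stack: bacd
Final stack: "bacd" (length 4)

4


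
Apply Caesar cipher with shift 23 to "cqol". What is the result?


Caesar cipher: shift "cqol" by 23
  'c' (pos 2) + 23 = pos 25 = 'z'
  'q' (pos 16) + 23 = pos 13 = 'n'
  'o' (pos 14) + 23 = pos 11 = 'l'
  'l' (pos 11) + 23 = pos 8 = 'i'
Result: znli

znli


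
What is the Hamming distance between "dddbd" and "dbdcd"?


Comparing "dddbd" and "dbdcd" position by position:
  Position 0: 'd' vs 'd' => same
  Position 1: 'd' vs 'b' => differ
  Position 2: 'd' vs 'd' => same
  Position 3: 'b' vs 'c' => differ
  Position 4: 'd' vs 'd' => same
Total differences (Hamming distance): 2

2


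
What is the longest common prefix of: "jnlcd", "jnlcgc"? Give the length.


Words: jnlcd, jnlcgc
  Position 0: all 'j' => match
  Position 1: all 'n' => match
  Position 2: all 'l' => match
  Position 3: all 'c' => match
  Position 4: ('d', 'g') => mismatch, stop
LCP = "jnlc" (length 4)

4


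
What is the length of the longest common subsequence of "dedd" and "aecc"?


LCS of "dedd" and "aecc"
DP table:
           a    e    c    c
      0    0    0    0    0
  d   0    0    0    0    0
  e   0    0    1    1    1
  d   0    0    1    1    1
  d   0    0    1    1    1
LCS length = dp[4][4] = 1

1


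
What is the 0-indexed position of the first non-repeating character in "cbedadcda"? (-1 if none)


Input: cbedadcda
Character frequencies:
  'a': 2
  'b': 1
  'c': 2
  'd': 3
  'e': 1
Scanning left to right for freq == 1:
  Position 0 ('c'): freq=2, skip
  Position 1 ('b'): unique! => answer = 1

1


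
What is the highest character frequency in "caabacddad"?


Input: caabacddad
Character counts:
  'a': 4
  'b': 1
  'c': 2
  'd': 3
Maximum frequency: 4

4


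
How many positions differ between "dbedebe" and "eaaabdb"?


Comparing "dbedebe" and "eaaabdb" position by position:
  Position 0: 'd' vs 'e' => DIFFER
  Position 1: 'b' vs 'a' => DIFFER
  Position 2: 'e' vs 'a' => DIFFER
  Position 3: 'd' vs 'a' => DIFFER
  Position 4: 'e' vs 'b' => DIFFER
  Position 5: 'b' vs 'd' => DIFFER
  Position 6: 'e' vs 'b' => DIFFER
Positions that differ: 7

7


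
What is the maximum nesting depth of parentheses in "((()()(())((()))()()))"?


Input: "((()()(())((()))()()))"
Tracking depth:
  Position 0 '(': depth becomes 1
  Position 1 '(': depth becomes 2
  Position 2 '(': depth becomes 3
  Position 3 ')': depth becomes 2
  Position 4 '(': depth becomes 3
  Position 5 ')': depth becomes 2
  Position 6 '(': depth becomes 3
  Position 7 '(': depth becomes 4
  Position 8 ')': depth becomes 3
  Position 9 ')': depth becomes 2
  Position 10 '(': depth becomes 3
  Position 11 '(': depth becomes 4
  Position 12 '(': depth becomes 5
  Position 13 ')': depth becomes 4
  Position 14 ')': depth becomes 3
  Position 15 ')': depth becomes 2
  Position 16 '(': depth becomes 3
  Position 17 ')': depth becomes 2
  Position 18 '(': depth becomes 3
  Position 19 ')': depth becomes 2
  Position 20 ')': depth becomes 1
  Position 21 ')': depth becomes 0
Maximum depth reached: 5

5


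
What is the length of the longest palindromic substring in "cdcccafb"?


Input: "cdcccafb"
Checking substrings for palindromes:
  [0:3] "cdc" (len 3) => palindrome
  [2:5] "ccc" (len 3) => palindrome
  [2:4] "cc" (len 2) => palindrome
  [3:5] "cc" (len 2) => palindrome
Longest palindromic substring: "cdc" with length 3

3


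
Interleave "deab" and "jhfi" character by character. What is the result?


Interleaving "deab" and "jhfi":
  Position 0: 'd' from first, 'j' from second => "dj"
  Position 1: 'e' from first, 'h' from second => "eh"
  Position 2: 'a' from first, 'f' from second => "af"
  Position 3: 'b' from first, 'i' from second => "bi"
Result: djehafbi

djehafbi


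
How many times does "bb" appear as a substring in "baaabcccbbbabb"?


Searching for "bb" in "baaabcccbbbabb"
Scanning each position:
  Position 0: "ba" => no
  Position 1: "aa" => no
  Position 2: "aa" => no
  Position 3: "ab" => no
  Position 4: "bc" => no
  Position 5: "cc" => no
  Position 6: "cc" => no
  Position 7: "cb" => no
  Position 8: "bb" => MATCH
  Position 9: "bb" => MATCH
  Position 10: "ba" => no
  Position 11: "ab" => no
  Position 12: "bb" => MATCH
Total occurrences: 3

3


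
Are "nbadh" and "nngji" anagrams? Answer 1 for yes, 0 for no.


Strings: "nbadh", "nngji"
Sorted first:  abdhn
Sorted second: gijnn
Differ at position 0: 'a' vs 'g' => not anagrams

0


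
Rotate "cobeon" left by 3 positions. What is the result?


Input: "cobeon", rotate left by 3
First 3 characters: "cob"
Remaining characters: "eon"
Concatenate remaining + first: "eon" + "cob" = "eoncob"

eoncob


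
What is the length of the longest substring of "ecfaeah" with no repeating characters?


Input: "ecfaeah"
Sliding window (track last position of each char):
  Position 0 ('e'): window [0,0] length 1 -- new best
  Position 1 ('c'): window [0,1] length 2 -- new best
  Position 2 ('f'): window [0,2] length 3 -- new best
  Position 3 ('a'): window [0,3] length 4 -- new best
  Position 4 ('e'): repeat (last at 0), move window start to 1
  Position 4 ('e'): window [1,4] length 4
  Position 5 ('a'): repeat (last at 3), move window start to 4
  Position 5 ('a'): window [4,5] length 2
  Position 6 ('h'): window [4,6] length 3
Longest substring with no repeats: "ecfa" with length 4

4


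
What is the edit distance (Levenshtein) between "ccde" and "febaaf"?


Computing edit distance: "ccde" -> "febaaf"
DP table:
           f    e    b    a    a    f
      0    1    2    3    4    5    6
  c   1    1    2    3    4    5    6
  c   2    2    2    3    4    5    6
  d   3    3    3    3    4    5    6
  e   4    4    3    4    4    5    6
Edit distance = dp[4][6] = 6

6


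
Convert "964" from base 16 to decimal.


Input: "964" in base 16
Positional expansion:
  Digit '9' (value 9) x 16^2 = 2304
  Digit '6' (value 6) x 16^1 = 96
  Digit '4' (value 4) x 16^0 = 4
Sum = 2404

2404


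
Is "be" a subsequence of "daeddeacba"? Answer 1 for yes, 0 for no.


Check if "be" is a subsequence of "daeddeacba"
Greedy scan:
  Position 0 ('d'): no match needed
  Position 1 ('a'): no match needed
  Position 2 ('e'): no match needed
  Position 3 ('d'): no match needed
  Position 4 ('d'): no match needed
  Position 5 ('e'): no match needed
  Position 6 ('a'): no match needed
  Position 7 ('c'): no match needed
  Position 8 ('b'): matches sub[0] = 'b'
  Position 9 ('a'): no match needed
Only matched 1/2 characters => not a subsequence

0


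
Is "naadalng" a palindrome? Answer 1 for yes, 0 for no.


Input: naadalng
Reversed: gnladaan
  Compare pos 0 ('n') with pos 7 ('g'): MISMATCH
  Compare pos 1 ('a') with pos 6 ('n'): MISMATCH
  Compare pos 2 ('a') with pos 5 ('l'): MISMATCH
  Compare pos 3 ('d') with pos 4 ('a'): MISMATCH
Result: not a palindrome

0


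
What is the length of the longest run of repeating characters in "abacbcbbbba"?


Input: "abacbcbbbba"
Scanning for longest run:
  Position 1 ('b'): new char, reset run to 1
  Position 2 ('a'): new char, reset run to 1
  Position 3 ('c'): new char, reset run to 1
  Position 4 ('b'): new char, reset run to 1
  Position 5 ('c'): new char, reset run to 1
  Position 6 ('b'): new char, reset run to 1
  Position 7 ('b'): continues run of 'b', length=2
  Position 8 ('b'): continues run of 'b', length=3
  Position 9 ('b'): continues run of 'b', length=4
  Position 10 ('a'): new char, reset run to 1
Longest run: 'b' with length 4

4


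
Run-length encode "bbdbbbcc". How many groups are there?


Input: bbdbbbcc
Scanning for consecutive runs:
  Group 1: 'b' x 2 (positions 0-1)
  Group 2: 'd' x 1 (positions 2-2)
  Group 3: 'b' x 3 (positions 3-5)
  Group 4: 'c' x 2 (positions 6-7)
Total groups: 4

4


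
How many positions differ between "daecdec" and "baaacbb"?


Comparing "daecdec" and "baaacbb" position by position:
  Position 0: 'd' vs 'b' => DIFFER
  Position 1: 'a' vs 'a' => same
  Position 2: 'e' vs 'a' => DIFFER
  Position 3: 'c' vs 'a' => DIFFER
  Position 4: 'd' vs 'c' => DIFFER
  Position 5: 'e' vs 'b' => DIFFER
  Position 6: 'c' vs 'b' => DIFFER
Positions that differ: 6

6


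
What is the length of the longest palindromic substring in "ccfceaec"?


Input: "ccfceaec"
Checking substrings for palindromes:
  [3:8] "ceaec" (len 5) => palindrome
  [1:4] "cfc" (len 3) => palindrome
  [4:7] "eae" (len 3) => palindrome
  [0:2] "cc" (len 2) => palindrome
Longest palindromic substring: "ceaec" with length 5

5


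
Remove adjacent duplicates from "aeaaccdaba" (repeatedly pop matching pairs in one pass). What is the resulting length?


Input: aeaaccdaba
Stack-based adjacent duplicate removal:
  Read 'a': push. Stack: a
  Read 'e': push. Stack: ae
  Read 'a': push. Stack: aea
  Read 'a': matches stack top 'a' => pop. Stack: ae
  Read 'c': push. Stack: aec
  Read 'c': matches stack top 'c' => pop. Stack: ae
  Read 'd': push. Stack: aed
  Read 'a': push. Stack: aeda
  Read 'b': push. Stack: aedab
  Read 'a': push. Stack: aedaba
Final stack: "aedaba" (length 6)

6


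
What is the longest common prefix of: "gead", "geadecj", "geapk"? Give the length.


Words: gead, geadecj, geapk
  Position 0: all 'g' => match
  Position 1: all 'e' => match
  Position 2: all 'a' => match
  Position 3: ('d', 'd', 'p') => mismatch, stop
LCP = "gea" (length 3)

3


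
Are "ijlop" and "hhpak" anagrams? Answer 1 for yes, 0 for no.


Strings: "ijlop", "hhpak"
Sorted first:  ijlop
Sorted second: ahhkp
Differ at position 0: 'i' vs 'a' => not anagrams

0


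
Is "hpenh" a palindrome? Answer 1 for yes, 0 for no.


Input: hpenh
Reversed: hneph
  Compare pos 0 ('h') with pos 4 ('h'): match
  Compare pos 1 ('p') with pos 3 ('n'): MISMATCH
Result: not a palindrome

0


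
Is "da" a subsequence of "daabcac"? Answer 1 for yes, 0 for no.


Check if "da" is a subsequence of "daabcac"
Greedy scan:
  Position 0 ('d'): matches sub[0] = 'd'
  Position 1 ('a'): matches sub[1] = 'a'
  Position 2 ('a'): no match needed
  Position 3 ('b'): no match needed
  Position 4 ('c'): no match needed
  Position 5 ('a'): no match needed
  Position 6 ('c'): no match needed
All 2 characters matched => is a subsequence

1


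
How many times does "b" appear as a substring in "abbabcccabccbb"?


Searching for "b" in "abbabcccabccbb"
Scanning each position:
  Position 0: "a" => no
  Position 1: "b" => MATCH
  Position 2: "b" => MATCH
  Position 3: "a" => no
  Position 4: "b" => MATCH
  Position 5: "c" => no
  Position 6: "c" => no
  Position 7: "c" => no
  Position 8: "a" => no
  Position 9: "b" => MATCH
  Position 10: "c" => no
  Position 11: "c" => no
  Position 12: "b" => MATCH
  Position 13: "b" => MATCH
Total occurrences: 6

6


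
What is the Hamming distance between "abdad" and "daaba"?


Comparing "abdad" and "daaba" position by position:
  Position 0: 'a' vs 'd' => differ
  Position 1: 'b' vs 'a' => differ
  Position 2: 'd' vs 'a' => differ
  Position 3: 'a' vs 'b' => differ
  Position 4: 'd' vs 'a' => differ
Total differences (Hamming distance): 5

5


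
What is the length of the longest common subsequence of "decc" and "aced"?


LCS of "decc" and "aced"
DP table:
           a    c    e    d
      0    0    0    0    0
  d   0    0    0    0    1
  e   0    0    0    1    1
  c   0    0    1    1    1
  c   0    0    1    1    1
LCS length = dp[4][4] = 1

1


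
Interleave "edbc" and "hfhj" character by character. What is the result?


Interleaving "edbc" and "hfhj":
  Position 0: 'e' from first, 'h' from second => "eh"
  Position 1: 'd' from first, 'f' from second => "df"
  Position 2: 'b' from first, 'h' from second => "bh"
  Position 3: 'c' from first, 'j' from second => "cj"
Result: ehdfbhcj

ehdfbhcj


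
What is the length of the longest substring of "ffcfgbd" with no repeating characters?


Input: "ffcfgbd"
Sliding window (track last position of each char):
  Position 0 ('f'): window [0,0] length 1 -- new best
  Position 1 ('f'): repeat (last at 0), move window start to 1
  Position 1 ('f'): window [1,1] length 1
  Position 2 ('c'): window [1,2] length 2 -- new best
  Position 3 ('f'): repeat (last at 1), move window start to 2
  Position 3 ('f'): window [2,3] length 2
  Position 4 ('g'): window [2,4] length 3 -- new best
  Position 5 ('b'): window [2,5] length 4 -- new best
  Position 6 ('d'): window [2,6] length 5 -- new best
Longest substring with no repeats: "cfgbd" with length 5

5


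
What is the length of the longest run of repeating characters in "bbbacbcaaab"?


Input: "bbbacbcaaab"
Scanning for longest run:
  Position 1 ('b'): continues run of 'b', length=2
  Position 2 ('b'): continues run of 'b', length=3
  Position 3 ('a'): new char, reset run to 1
  Position 4 ('c'): new char, reset run to 1
  Position 5 ('b'): new char, reset run to 1
  Position 6 ('c'): new char, reset run to 1
  Position 7 ('a'): new char, reset run to 1
  Position 8 ('a'): continues run of 'a', length=2
  Position 9 ('a'): continues run of 'a', length=3
  Position 10 ('b'): new char, reset run to 1
Longest run: 'b' with length 3

3


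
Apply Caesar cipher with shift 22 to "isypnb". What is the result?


Caesar cipher: shift "isypnb" by 22
  'i' (pos 8) + 22 = pos 4 = 'e'
  's' (pos 18) + 22 = pos 14 = 'o'
  'y' (pos 24) + 22 = pos 20 = 'u'
  'p' (pos 15) + 22 = pos 11 = 'l'
  'n' (pos 13) + 22 = pos 9 = 'j'
  'b' (pos 1) + 22 = pos 23 = 'x'
Result: eouljx

eouljx


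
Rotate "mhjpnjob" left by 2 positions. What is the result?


Input: "mhjpnjob", rotate left by 2
First 2 characters: "mh"
Remaining characters: "jpnjob"
Concatenate remaining + first: "jpnjob" + "mh" = "jpnjobmh"

jpnjobmh


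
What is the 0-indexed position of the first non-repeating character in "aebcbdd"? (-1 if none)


Input: aebcbdd
Character frequencies:
  'a': 1
  'b': 2
  'c': 1
  'd': 2
  'e': 1
Scanning left to right for freq == 1:
  Position 0 ('a'): unique! => answer = 0

0


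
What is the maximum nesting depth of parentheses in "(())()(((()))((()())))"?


Input: "(())()(((()))((()())))"
Tracking depth:
  Position 0 '(': depth becomes 1
  Position 1 '(': depth becomes 2
  Position 2 ')': depth becomes 1
  Position 3 ')': depth becomes 0
  Position 4 '(': depth becomes 1
  Position 5 ')': depth becomes 0
  Position 6 '(': depth becomes 1
  Position 7 '(': depth becomes 2
  Position 8 '(': depth becomes 3
  Position 9 '(': depth becomes 4
  Position 10 ')': depth becomes 3
  Position 11 ')': depth becomes 2
  Position 12 ')': depth becomes 1
  Position 13 '(': depth becomes 2
  Position 14 '(': depth becomes 3
  Position 15 '(': depth becomes 4
  Position 16 ')': depth becomes 3
  Position 17 '(': depth becomes 4
  Position 18 ')': depth becomes 3
  Position 19 ')': depth becomes 2
  Position 20 ')': depth becomes 1
  Position 21 ')': depth becomes 0
Maximum depth reached: 4

4


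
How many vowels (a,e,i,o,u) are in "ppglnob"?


Input: ppglnob
Checking each character:
  'p' at position 0: consonant
  'p' at position 1: consonant
  'g' at position 2: consonant
  'l' at position 3: consonant
  'n' at position 4: consonant
  'o' at position 5: vowel (running total: 1)
  'b' at position 6: consonant
Total vowels: 1

1


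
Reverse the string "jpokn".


Input: jpokn
Reading characters right to left:
  Position 4: 'n'
  Position 3: 'k'
  Position 2: 'o'
  Position 1: 'p'
  Position 0: 'j'
Reversed: nkopj

nkopj


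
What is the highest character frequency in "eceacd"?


Input: eceacd
Character counts:
  'a': 1
  'c': 2
  'd': 1
  'e': 2
Maximum frequency: 2

2


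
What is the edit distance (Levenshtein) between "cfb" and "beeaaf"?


Computing edit distance: "cfb" -> "beeaaf"
DP table:
           b    e    e    a    a    f
      0    1    2    3    4    5    6
  c   1    1    2    3    4    5    6
  f   2    2    2    3    4    5    5
  b   3    2    3    3    4    5    6
Edit distance = dp[3][6] = 6

6


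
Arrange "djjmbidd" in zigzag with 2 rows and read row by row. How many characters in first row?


Zigzag "djjmbidd" into 2 rows:
Placing characters:
  'd' => row 0
  'j' => row 1
  'j' => row 0
  'm' => row 1
  'b' => row 0
  'i' => row 1
  'd' => row 0
  'd' => row 1
Rows:
  Row 0: "djbd"
  Row 1: "jmid"
First row length: 4

4


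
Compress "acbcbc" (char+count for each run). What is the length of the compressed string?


Input: acbcbc
Runs:
  'a' x 1 => "a1"
  'c' x 1 => "c1"
  'b' x 1 => "b1"
  'c' x 1 => "c1"
  'b' x 1 => "b1"
  'c' x 1 => "c1"
Compressed: "a1c1b1c1b1c1"
Compressed length: 12

12


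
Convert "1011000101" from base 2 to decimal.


Input: "1011000101" in base 2
Positional expansion:
  Digit '1' (value 1) x 2^9 = 512
  Digit '0' (value 0) x 2^8 = 0
  Digit '1' (value 1) x 2^7 = 128
  Digit '1' (value 1) x 2^6 = 64
  Digit '0' (value 0) x 2^5 = 0
  Digit '0' (value 0) x 2^4 = 0
  Digit '0' (value 0) x 2^3 = 0
  Digit '1' (value 1) x 2^2 = 4
  Digit '0' (value 0) x 2^1 = 0
  Digit '1' (value 1) x 2^0 = 1
Sum = 709

709


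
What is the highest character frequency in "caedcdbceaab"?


Input: caedcdbceaab
Character counts:
  'a': 3
  'b': 2
  'c': 3
  'd': 2
  'e': 2
Maximum frequency: 3

3


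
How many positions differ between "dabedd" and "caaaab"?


Comparing "dabedd" and "caaaab" position by position:
  Position 0: 'd' vs 'c' => DIFFER
  Position 1: 'a' vs 'a' => same
  Position 2: 'b' vs 'a' => DIFFER
  Position 3: 'e' vs 'a' => DIFFER
  Position 4: 'd' vs 'a' => DIFFER
  Position 5: 'd' vs 'b' => DIFFER
Positions that differ: 5

5


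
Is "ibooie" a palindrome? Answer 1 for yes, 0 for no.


Input: ibooie
Reversed: eioobi
  Compare pos 0 ('i') with pos 5 ('e'): MISMATCH
  Compare pos 1 ('b') with pos 4 ('i'): MISMATCH
  Compare pos 2 ('o') with pos 3 ('o'): match
Result: not a palindrome

0


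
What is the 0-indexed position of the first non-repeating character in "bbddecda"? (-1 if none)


Input: bbddecda
Character frequencies:
  'a': 1
  'b': 2
  'c': 1
  'd': 3
  'e': 1
Scanning left to right for freq == 1:
  Position 0 ('b'): freq=2, skip
  Position 1 ('b'): freq=2, skip
  Position 2 ('d'): freq=3, skip
  Position 3 ('d'): freq=3, skip
  Position 4 ('e'): unique! => answer = 4

4


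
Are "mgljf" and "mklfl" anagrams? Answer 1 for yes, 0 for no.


Strings: "mgljf", "mklfl"
Sorted first:  fgjlm
Sorted second: fkllm
Differ at position 1: 'g' vs 'k' => not anagrams

0


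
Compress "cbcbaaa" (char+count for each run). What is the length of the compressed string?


Input: cbcbaaa
Runs:
  'c' x 1 => "c1"
  'b' x 1 => "b1"
  'c' x 1 => "c1"
  'b' x 1 => "b1"
  'a' x 3 => "a3"
Compressed: "c1b1c1b1a3"
Compressed length: 10

10


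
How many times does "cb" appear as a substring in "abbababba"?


Searching for "cb" in "abbababba"
Scanning each position:
  Position 0: "ab" => no
  Position 1: "bb" => no
  Position 2: "ba" => no
  Position 3: "ab" => no
  Position 4: "ba" => no
  Position 5: "ab" => no
  Position 6: "bb" => no
  Position 7: "ba" => no
Total occurrences: 0

0


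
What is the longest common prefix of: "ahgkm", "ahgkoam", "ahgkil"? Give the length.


Words: ahgkm, ahgkoam, ahgkil
  Position 0: all 'a' => match
  Position 1: all 'h' => match
  Position 2: all 'g' => match
  Position 3: all 'k' => match
  Position 4: ('m', 'o', 'i') => mismatch, stop
LCP = "ahgk" (length 4)

4


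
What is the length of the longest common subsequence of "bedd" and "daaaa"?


LCS of "bedd" and "daaaa"
DP table:
           d    a    a    a    a
      0    0    0    0    0    0
  b   0    0    0    0    0    0
  e   0    0    0    0    0    0
  d   0    1    1    1    1    1
  d   0    1    1    1    1    1
LCS length = dp[4][5] = 1

1


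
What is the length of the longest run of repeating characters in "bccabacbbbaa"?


Input: "bccabacbbbaa"
Scanning for longest run:
  Position 1 ('c'): new char, reset run to 1
  Position 2 ('c'): continues run of 'c', length=2
  Position 3 ('a'): new char, reset run to 1
  Position 4 ('b'): new char, reset run to 1
  Position 5 ('a'): new char, reset run to 1
  Position 6 ('c'): new char, reset run to 1
  Position 7 ('b'): new char, reset run to 1
  Position 8 ('b'): continues run of 'b', length=2
  Position 9 ('b'): continues run of 'b', length=3
  Position 10 ('a'): new char, reset run to 1
  Position 11 ('a'): continues run of 'a', length=2
Longest run: 'b' with length 3

3


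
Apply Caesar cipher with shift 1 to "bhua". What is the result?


Caesar cipher: shift "bhua" by 1
  'b' (pos 1) + 1 = pos 2 = 'c'
  'h' (pos 7) + 1 = pos 8 = 'i'
  'u' (pos 20) + 1 = pos 21 = 'v'
  'a' (pos 0) + 1 = pos 1 = 'b'
Result: civb

civb


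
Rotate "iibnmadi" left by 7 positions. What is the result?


Input: "iibnmadi", rotate left by 7
First 7 characters: "iibnmad"
Remaining characters: "i"
Concatenate remaining + first: "i" + "iibnmad" = "iiibnmad"

iiibnmad


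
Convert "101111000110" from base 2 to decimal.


Input: "101111000110" in base 2
Positional expansion:
  Digit '1' (value 1) x 2^11 = 2048
  Digit '0' (value 0) x 2^10 = 0
  Digit '1' (value 1) x 2^9 = 512
  Digit '1' (value 1) x 2^8 = 256
  Digit '1' (value 1) x 2^7 = 128
  Digit '1' (value 1) x 2^6 = 64
  Digit '0' (value 0) x 2^5 = 0
  Digit '0' (value 0) x 2^4 = 0
  Digit '0' (value 0) x 2^3 = 0
  Digit '1' (value 1) x 2^2 = 4
  Digit '1' (value 1) x 2^1 = 2
  Digit '0' (value 0) x 2^0 = 0
Sum = 3014

3014
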